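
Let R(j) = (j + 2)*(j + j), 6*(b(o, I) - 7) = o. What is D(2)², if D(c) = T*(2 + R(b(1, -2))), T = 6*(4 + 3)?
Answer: 282475249/9 ≈ 3.1386e+7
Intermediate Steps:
b(o, I) = 7 + o/6
T = 42 (T = 6*7 = 42)
R(j) = 2*j*(2 + j) (R(j) = (2 + j)*(2*j) = 2*j*(2 + j))
D(c) = 16807/3 (D(c) = 42*(2 + 2*(7 + (⅙)*1)*(2 + (7 + (⅙)*1))) = 42*(2 + 2*(7 + ⅙)*(2 + (7 + ⅙))) = 42*(2 + 2*(43/6)*(2 + 43/6)) = 42*(2 + 2*(43/6)*(55/6)) = 42*(2 + 2365/18) = 42*(2401/18) = 16807/3)
D(2)² = (16807/3)² = 282475249/9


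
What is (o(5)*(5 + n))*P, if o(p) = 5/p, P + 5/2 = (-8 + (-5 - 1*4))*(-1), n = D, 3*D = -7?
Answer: 116/3 ≈ 38.667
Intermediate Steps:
D = -7/3 (D = (1/3)*(-7) = -7/3 ≈ -2.3333)
n = -7/3 ≈ -2.3333
P = 29/2 (P = -5/2 + (-8 + (-5 - 1*4))*(-1) = -5/2 + (-8 + (-5 - 4))*(-1) = -5/2 + (-8 - 9)*(-1) = -5/2 - 17*(-1) = -5/2 + 17 = 29/2 ≈ 14.500)
(o(5)*(5 + n))*P = ((5/5)*(5 - 7/3))*(29/2) = ((5*(1/5))*(8/3))*(29/2) = (1*(8/3))*(29/2) = (8/3)*(29/2) = 116/3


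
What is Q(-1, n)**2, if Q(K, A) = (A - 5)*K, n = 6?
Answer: 1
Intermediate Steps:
Q(K, A) = K*(-5 + A) (Q(K, A) = (-5 + A)*K = K*(-5 + A))
Q(-1, n)**2 = (-(-5 + 6))**2 = (-1*1)**2 = (-1)**2 = 1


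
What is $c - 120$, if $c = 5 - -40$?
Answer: $-75$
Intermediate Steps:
$c = 45$ ($c = 5 + 40 = 45$)
$c - 120 = 45 - 120 = -75$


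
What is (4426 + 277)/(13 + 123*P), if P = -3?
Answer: -4703/356 ≈ -13.211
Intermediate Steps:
(4426 + 277)/(13 + 123*P) = (4426 + 277)/(13 + 123*(-3)) = 4703/(13 - 369) = 4703/(-356) = 4703*(-1/356) = -4703/356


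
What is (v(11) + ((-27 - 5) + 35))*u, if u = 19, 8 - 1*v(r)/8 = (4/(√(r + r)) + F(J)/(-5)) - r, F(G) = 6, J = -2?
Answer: 15637/5 - 304*√22/11 ≈ 2997.8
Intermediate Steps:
v(r) = 368/5 + 8*r - 16*√2/√r (v(r) = 64 - 8*((4/(√(r + r)) + 6/(-5)) - r) = 64 - 8*((4/(√(2*r)) + 6*(-⅕)) - r) = 64 - 8*((4/((√2*√r)) - 6/5) - r) = 64 - 8*((4*(√2/(2*√r)) - 6/5) - r) = 64 - 8*((2*√2/√r - 6/5) - r) = 64 - 8*((-6/5 + 2*√2/√r) - r) = 64 - 8*(-6/5 - r + 2*√2/√r) = 64 + (48/5 + 8*r - 16*√2/√r) = 368/5 + 8*r - 16*√2/√r)
(v(11) + ((-27 - 5) + 35))*u = ((368/5 + 8*11 - 16*√2/√11) + ((-27 - 5) + 35))*19 = ((368/5 + 88 - 16*√2*√11/11) + (-32 + 35))*19 = ((368/5 + 88 - 16*√22/11) + 3)*19 = ((808/5 - 16*√22/11) + 3)*19 = (823/5 - 16*√22/11)*19 = 15637/5 - 304*√22/11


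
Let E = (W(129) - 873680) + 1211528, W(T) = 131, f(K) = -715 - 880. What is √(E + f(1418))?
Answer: 48*√146 ≈ 579.99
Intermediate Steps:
f(K) = -1595
E = 337979 (E = (131 - 873680) + 1211528 = -873549 + 1211528 = 337979)
√(E + f(1418)) = √(337979 - 1595) = √336384 = 48*√146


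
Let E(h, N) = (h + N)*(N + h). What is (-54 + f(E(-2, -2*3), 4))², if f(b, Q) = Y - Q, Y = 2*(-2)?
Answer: 3844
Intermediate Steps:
Y = -4
E(h, N) = (N + h)² (E(h, N) = (N + h)*(N + h) = (N + h)²)
f(b, Q) = -4 - Q
(-54 + f(E(-2, -2*3), 4))² = (-54 + (-4 - 1*4))² = (-54 + (-4 - 4))² = (-54 - 8)² = (-62)² = 3844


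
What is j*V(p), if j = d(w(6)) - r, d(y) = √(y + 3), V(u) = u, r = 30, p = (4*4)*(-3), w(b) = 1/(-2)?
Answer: 1440 - 24*√10 ≈ 1364.1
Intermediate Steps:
w(b) = -½
p = -48 (p = 16*(-3) = -48)
d(y) = √(3 + y)
j = -30 + √10/2 (j = √(3 - ½) - 1*30 = √(5/2) - 30 = √10/2 - 30 = -30 + √10/2 ≈ -28.419)
j*V(p) = (-30 + √10/2)*(-48) = 1440 - 24*√10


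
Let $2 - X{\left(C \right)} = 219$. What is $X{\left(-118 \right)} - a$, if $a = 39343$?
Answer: $-39560$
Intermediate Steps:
$X{\left(C \right)} = -217$ ($X{\left(C \right)} = 2 - 219 = -217$)
$X{\left(-118 \right)} - a = -217 - 39343 = -39560$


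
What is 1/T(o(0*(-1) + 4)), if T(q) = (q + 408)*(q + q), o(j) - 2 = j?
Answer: 1/4968 ≈ 0.00020129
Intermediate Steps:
o(j) = 2 + j
T(q) = 2*q*(408 + q) (T(q) = (408 + q)*(2*q) = 2*q*(408 + q))
1/T(o(0*(-1) + 4)) = 1/(2*(2 + (0*(-1) + 4))*(408 + (2 + (0*(-1) + 4)))) = 1/(2*(2 + (0 + 4))*(408 + (2 + (0 + 4)))) = 1/(2*(2 + 4)*(408 + (2 + 4))) = 1/(2*6*(408 + 6)) = 1/(2*6*414) = 1/4968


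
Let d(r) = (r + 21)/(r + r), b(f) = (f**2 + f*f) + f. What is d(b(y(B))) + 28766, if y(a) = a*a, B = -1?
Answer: 28770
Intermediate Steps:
y(a) = a**2
b(f) = f + 2*f**2 (b(f) = (f**2 + f**2) + f = 2*f**2 + f = f + 2*f**2)
d(r) = (21 + r)/(2*r) (d(r) = (21 + r)/((2*r)) = (21 + r)*(1/(2*r)) = (21 + r)/(2*r))
d(b(y(B))) + 28766 = (21 + (-1)**2*(1 + 2*(-1)**2))/(2*(((-1)**2*(1 + 2*(-1)**2)))) + 28766 = (21 + 1*(1 + 2*1))/(2*((1*(1 + 2*1)))) + 28766 = (21 + 1*(1 + 2))/(2*((1*(1 + 2)))) + 28766 = (21 + 1*3)/(2*((1*3))) + 28766 = (1/2)*(21 + 3)/3 + 28766 = (1/2)*(1/3)*24 + 28766 = 4 + 28766 = 28770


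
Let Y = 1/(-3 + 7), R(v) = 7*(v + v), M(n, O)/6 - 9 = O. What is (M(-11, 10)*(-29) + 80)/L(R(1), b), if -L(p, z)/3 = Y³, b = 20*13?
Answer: 206464/3 ≈ 68821.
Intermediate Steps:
b = 260
M(n, O) = 54 + 6*O
R(v) = 14*v (R(v) = 7*(2*v) = 14*v)
Y = ¼ (Y = 1/4 = ¼ ≈ 0.25000)
L(p, z) = -3/64 (L(p, z) = -3*(¼)³ = -3*1/64 = -3/64)
(M(-11, 10)*(-29) + 80)/L(R(1), b) = ((54 + 6*10)*(-29) + 80)/(-3/64) = ((54 + 60)*(-29) + 80)*(-64/3) = (114*(-29) + 80)*(-64/3) = (-3306 + 80)*(-64/3) = -3226*(-64/3) = 206464/3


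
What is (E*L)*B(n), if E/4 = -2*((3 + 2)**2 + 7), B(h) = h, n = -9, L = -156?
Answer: -359424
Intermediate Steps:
E = -256 (E = 4*(-2*((3 + 2)**2 + 7)) = 4*(-2*(5**2 + 7)) = 4*(-2*(25 + 7)) = 4*(-2*32) = 4*(-64) = -256)
(E*L)*B(n) = -256*(-156)*(-9) = 39936*(-9) = -359424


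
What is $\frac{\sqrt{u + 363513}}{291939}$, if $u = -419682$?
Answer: $\frac{79 i}{97313} \approx 0.00081181 i$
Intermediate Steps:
$\frac{\sqrt{u + 363513}}{291939} = \frac{\sqrt{-419682 + 363513}}{291939} = \sqrt{-56169} \cdot \frac{1}{291939} = 237 i \frac{1}{291939} = \frac{79 i}{97313}$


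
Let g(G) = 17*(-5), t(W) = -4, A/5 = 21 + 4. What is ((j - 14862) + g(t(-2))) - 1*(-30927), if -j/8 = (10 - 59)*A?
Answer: 64980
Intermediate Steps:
A = 125 (A = 5*(21 + 4) = 5*25 = 125)
g(G) = -85
j = 49000 (j = -8*(10 - 59)*125 = -(-392)*125 = -8*(-6125) = 49000)
((j - 14862) + g(t(-2))) - 1*(-30927) = ((49000 - 14862) - 85) - 1*(-30927) = (34138 - 85) + 30927 = 34053 + 30927 = 64980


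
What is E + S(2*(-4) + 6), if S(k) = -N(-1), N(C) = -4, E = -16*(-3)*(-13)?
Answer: -620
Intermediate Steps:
E = -624 (E = 48*(-13) = -624)
S(k) = 4 (S(k) = -1*(-4) = 4)
E + S(2*(-4) + 6) = -624 + 4 = -620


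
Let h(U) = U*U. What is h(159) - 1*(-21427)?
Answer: 46708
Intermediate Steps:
h(U) = U²
h(159) - 1*(-21427) = 159² - 1*(-21427) = 25281 + 21427 = 46708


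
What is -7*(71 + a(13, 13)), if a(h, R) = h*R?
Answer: -1680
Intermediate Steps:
a(h, R) = R*h
-7*(71 + a(13, 13)) = -7*(71 + 13*13) = -7*(71 + 169) = -7*240 = -1680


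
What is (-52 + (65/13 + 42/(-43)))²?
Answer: 4255969/1849 ≈ 2301.8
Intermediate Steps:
(-52 + (65/13 + 42/(-43)))² = (-52 + (65*(1/13) + 42*(-1/43)))² = (-52 + (5 - 42/43))² = (-52 + 173/43)² = (-2063/43)² = 4255969/1849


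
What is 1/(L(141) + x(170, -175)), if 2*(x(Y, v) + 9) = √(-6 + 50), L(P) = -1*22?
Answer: -31/950 - √11/950 ≈ -0.036123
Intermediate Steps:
L(P) = -22
x(Y, v) = -9 + √11 (x(Y, v) = -9 + √(-6 + 50)/2 = -9 + √44/2 = -9 + (2*√11)/2 = -9 + √11)
1/(L(141) + x(170, -175)) = 1/(-22 + (-9 + √11)) = 1/(-31 + √11)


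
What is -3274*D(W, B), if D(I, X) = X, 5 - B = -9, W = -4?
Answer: -45836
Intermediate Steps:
B = 14 (B = 5 - 1*(-9) = 5 + 9 = 14)
-3274*D(W, B) = -3274*14 = -45836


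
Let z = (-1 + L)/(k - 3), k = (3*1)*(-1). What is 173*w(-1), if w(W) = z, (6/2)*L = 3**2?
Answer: -173/3 ≈ -57.667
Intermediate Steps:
L = 3 (L = (1/3)*3**2 = (1/3)*9 = 3)
k = -3 (k = 3*(-1) = -3)
z = -1/3 (z = (-1 + 3)/(-3 - 3) = 2/(-6) = 2*(-1/6) = -1/3 ≈ -0.33333)
w(W) = -1/3
173*w(-1) = 173*(-1/3) = -173/3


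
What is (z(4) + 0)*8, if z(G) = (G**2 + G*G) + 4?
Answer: 288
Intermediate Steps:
z(G) = 4 + 2*G**2 (z(G) = (G**2 + G**2) + 4 = 2*G**2 + 4 = 4 + 2*G**2)
(z(4) + 0)*8 = ((4 + 2*4**2) + 0)*8 = ((4 + 2*16) + 0)*8 = ((4 + 32) + 0)*8 = (36 + 0)*8 = 36*8 = 288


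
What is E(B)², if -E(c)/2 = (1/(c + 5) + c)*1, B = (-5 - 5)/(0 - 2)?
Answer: 2601/25 ≈ 104.04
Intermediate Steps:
B = 5 (B = -10/(-2) = -10*(-½) = 5)
E(c) = -2*c - 2/(5 + c) (E(c) = -2*(1/(c + 5) + c) = -2*(1/(5 + c) + c) = -2*(c + 1/(5 + c)) = -2*c - 2/(5 + c))
E(B)² = (2*(-1 - 1*5² - 5*5)/(5 + 5))² = (2*(-1 - 1*25 - 25)/10)² = (2*(⅒)*(-1 - 25 - 25))² = (2*(⅒)*(-51))² = (-51/5)² = 2601/25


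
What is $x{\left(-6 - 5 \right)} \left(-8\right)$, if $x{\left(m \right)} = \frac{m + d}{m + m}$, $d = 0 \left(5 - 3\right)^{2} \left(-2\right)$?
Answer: $-4$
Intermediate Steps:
$d = 0$ ($d = 0 \cdot 2^{2} \left(-2\right) = 0 \cdot 4 \left(-2\right) = 0 \left(-2\right) = 0$)
$x{\left(m \right)} = \frac{1}{2}$ ($x{\left(m \right)} = \frac{m + 0}{m + m} = \frac{m}{2 m} = m \frac{1}{2 m} = \frac{1}{2}$)
$x{\left(-6 - 5 \right)} \left(-8\right) = \frac{1}{2} \left(-8\right) = -4$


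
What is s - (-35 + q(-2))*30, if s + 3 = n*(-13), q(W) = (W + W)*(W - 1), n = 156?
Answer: -1341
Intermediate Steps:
q(W) = 2*W*(-1 + W) (q(W) = (2*W)*(-1 + W) = 2*W*(-1 + W))
s = -2031 (s = -3 + 156*(-13) = -3 - 2028 = -2031)
s - (-35 + q(-2))*30 = -2031 - (-35 + 2*(-2)*(-1 - 2))*30 = -2031 - (-35 + 2*(-2)*(-3))*30 = -2031 - (-35 + 12)*30 = -2031 - (-23)*30 = -2031 - 1*(-690) = -2031 + 690 = -1341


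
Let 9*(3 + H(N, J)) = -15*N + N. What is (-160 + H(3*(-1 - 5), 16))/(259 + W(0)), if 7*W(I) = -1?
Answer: -315/604 ≈ -0.52152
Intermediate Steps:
W(I) = -⅐ (W(I) = (⅐)*(-1) = -⅐)
H(N, J) = -3 - 14*N/9 (H(N, J) = -3 + (-15*N + N)/9 = -3 + (-14*N)/9 = -3 - 14*N/9)
(-160 + H(3*(-1 - 5), 16))/(259 + W(0)) = (-160 + (-3 - 14*(-1 - 5)/3))/(259 - ⅐) = (-160 + (-3 - 14*(-6)/3))/(1812/7) = (-160 + (-3 - 14/9*(-18)))*(7/1812) = (-160 + (-3 + 28))*(7/1812) = (-160 + 25)*(7/1812) = -135*7/1812 = -315/604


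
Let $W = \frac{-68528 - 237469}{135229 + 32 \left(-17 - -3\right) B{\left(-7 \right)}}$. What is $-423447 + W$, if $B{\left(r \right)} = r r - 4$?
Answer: $- \frac{48725928840}{115069} \approx -4.2345 \cdot 10^{5}$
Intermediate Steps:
$B{\left(r \right)} = -4 + r^{2}$ ($B{\left(r \right)} = r^{2} - 4 = -4 + r^{2}$)
$W = - \frac{305997}{115069}$ ($W = \frac{-68528 - 237469}{135229 + 32 \left(-17 - -3\right) \left(-4 + \left(-7\right)^{2}\right)} = - \frac{305997}{135229 + 32 \left(-17 + 3\right) \left(-4 + 49\right)} = - \frac{305997}{135229 + 32 \left(-14\right) 45} = - \frac{305997}{135229 - 20160} = - \frac{305997}{115069} \approx -2.6592$)
$-423447 + W = -423447 - \frac{305997}{115069} = - \frac{48725928840}{115069}$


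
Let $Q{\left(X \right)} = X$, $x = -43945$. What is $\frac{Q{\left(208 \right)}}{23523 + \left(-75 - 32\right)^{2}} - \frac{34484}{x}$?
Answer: $\frac{303778752}{384211135} \approx 0.79066$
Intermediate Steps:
$\frac{Q{\left(208 \right)}}{23523 + \left(-75 - 32\right)^{2}} - \frac{34484}{x} = \frac{208}{23523 + \left(-75 - 32\right)^{2}} - \frac{34484}{-43945} = \frac{208}{23523 + \left(-107\right)^{2}} - - \frac{34484}{43945} = \frac{208}{23523 + 11449} + \frac{34484}{43945} = \frac{208}{34972} + \frac{34484}{43945} = 208 \cdot \frac{1}{34972} + \frac{34484}{43945} = \frac{52}{8743} + \frac{34484}{43945} = \frac{303778752}{384211135}$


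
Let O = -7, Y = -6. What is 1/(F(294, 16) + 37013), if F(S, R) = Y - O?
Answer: 1/37014 ≈ 2.7017e-5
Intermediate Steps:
F(S, R) = 1 (F(S, R) = -6 - 1*(-7) = -6 + 7 = 1)
1/(F(294, 16) + 37013) = 1/(1 + 37013) = 1/37014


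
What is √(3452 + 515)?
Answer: √3967 ≈ 62.984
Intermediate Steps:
√(3452 + 515) = √3967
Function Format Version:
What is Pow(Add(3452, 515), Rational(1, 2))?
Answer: Pow(3967, Rational(1, 2)) ≈ 62.984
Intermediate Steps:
Pow(Add(3452, 515), Rational(1, 2)) = Pow(3967, Rational(1, 2))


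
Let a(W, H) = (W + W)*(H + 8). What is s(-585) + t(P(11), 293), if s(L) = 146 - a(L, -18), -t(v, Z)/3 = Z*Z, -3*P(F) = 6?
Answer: -269101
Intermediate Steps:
P(F) = -2 (P(F) = -⅓*6 = -2)
t(v, Z) = -3*Z² (t(v, Z) = -3*Z*Z = -3*Z²)
a(W, H) = 2*W*(8 + H) (a(W, H) = (2*W)*(8 + H) = 2*W*(8 + H))
s(L) = 146 + 20*L (s(L) = 146 - 2*L*(8 - 18) = 146 - 2*L*(-10) = 146 - (-20)*L = 146 + 20*L)
s(-585) + t(P(11), 293) = (146 + 20*(-585)) - 3*293² = (146 - 11700) - 3*85849 = -11554 - 257547 = -269101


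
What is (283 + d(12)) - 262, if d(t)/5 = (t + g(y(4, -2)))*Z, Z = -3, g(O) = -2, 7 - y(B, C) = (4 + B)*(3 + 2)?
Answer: -129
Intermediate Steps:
y(B, C) = -13 - 5*B (y(B, C) = 7 - (4 + B)*(3 + 2) = 7 - (4 + B)*5 = 7 - (20 + 5*B) = 7 + (-20 - 5*B) = -13 - 5*B)
d(t) = 30 - 15*t (d(t) = 5*((t - 2)*(-3)) = 5*((-2 + t)*(-3)) = 5*(6 - 3*t) = 30 - 15*t)
(283 + d(12)) - 262 = (283 + (30 - 15*12)) - 262 = (283 + (30 - 180)) - 262 = (283 - 150) - 262 = 133 - 262 = -129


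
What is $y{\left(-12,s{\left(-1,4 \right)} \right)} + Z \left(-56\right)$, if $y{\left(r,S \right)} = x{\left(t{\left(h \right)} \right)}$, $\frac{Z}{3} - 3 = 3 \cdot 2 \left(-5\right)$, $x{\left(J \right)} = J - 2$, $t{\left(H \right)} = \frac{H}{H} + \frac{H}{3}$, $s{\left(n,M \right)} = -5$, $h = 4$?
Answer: $\frac{13609}{3} \approx 4536.3$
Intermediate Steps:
$t{\left(H \right)} = 1 + \frac{H}{3}$ ($t{\left(H \right)} = 1 + H \frac{1}{3} = 1 + \frac{H}{3}$)
$x{\left(J \right)} = -2 + J$
$Z = -81$ ($Z = 9 + 3 \cdot 3 \cdot 2 \left(-5\right) = 9 + 3 \cdot 6 \left(-5\right) = 9 + 3 \left(-30\right) = 9 - 90 = -81$)
$y{\left(r,S \right)} = \frac{1}{3}$ ($y{\left(r,S \right)} = -2 + \left(1 + \frac{1}{3} \cdot 4\right) = -2 + \left(1 + \frac{4}{3}\right) = -2 + \frac{7}{3} = \frac{1}{3}$)
$y{\left(-12,s{\left(-1,4 \right)} \right)} + Z \left(-56\right) = \frac{1}{3} - -4536 = \frac{1}{3} + 4536 = \frac{13609}{3}$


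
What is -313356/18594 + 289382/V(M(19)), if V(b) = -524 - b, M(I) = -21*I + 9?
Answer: -451896551/207633 ≈ -2176.4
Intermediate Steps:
M(I) = 9 - 21*I
-313356/18594 + 289382/V(M(19)) = -313356/18594 + 289382/(-524 - (9 - 21*19)) = -313356*1/18594 + 289382/(-524 - (9 - 399)) = -52226/3099 + 289382/(-524 - 1*(-390)) = -52226/3099 + 289382/(-524 + 390) = -52226/3099 + 289382/(-134) = -52226/3099 + 289382*(-1/134) = -52226/3099 - 144691/67 = -451896551/207633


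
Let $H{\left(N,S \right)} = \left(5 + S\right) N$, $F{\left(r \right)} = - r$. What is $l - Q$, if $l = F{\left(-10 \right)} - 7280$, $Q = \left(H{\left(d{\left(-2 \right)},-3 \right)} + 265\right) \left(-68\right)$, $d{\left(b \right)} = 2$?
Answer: $11022$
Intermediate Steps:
$H{\left(N,S \right)} = N \left(5 + S\right)$
$Q = -18292$ ($Q = \left(2 \left(5 - 3\right) + 265\right) \left(-68\right) = \left(2 \cdot 2 + 265\right) \left(-68\right) = \left(4 + 265\right) \left(-68\right) = 269 \left(-68\right) = -18292$)
$l = -7270$ ($l = \left(-1\right) \left(-10\right) - 7280 = 10 - 7280 = -7270$)
$l - Q = -7270 - -18292 = -7270 + 18292 = 11022$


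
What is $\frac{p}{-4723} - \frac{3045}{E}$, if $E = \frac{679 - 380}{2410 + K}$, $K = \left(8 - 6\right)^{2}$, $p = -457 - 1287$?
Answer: $- \frac{34716504034}{1412177} \approx -24584.0$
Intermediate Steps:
$p = -1744$
$K = 4$ ($K = 2^{2} = 4$)
$E = \frac{299}{2414}$ ($E = \frac{679 - 380}{2410 + 4} = \frac{679 - 380}{2414} = 299 \cdot \frac{1}{2414} = \frac{299}{2414} \approx 0.12386$)
$\frac{p}{-4723} - \frac{3045}{E} = - \frac{1744}{-4723} - \frac{3045}{\frac{299}{2414}} = \left(-1744\right) \left(- \frac{1}{4723}\right) - \frac{7350630}{299} = \frac{1744}{4723} - \frac{7350630}{299} = - \frac{34716504034}{1412177}$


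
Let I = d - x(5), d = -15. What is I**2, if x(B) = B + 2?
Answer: 484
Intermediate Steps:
x(B) = 2 + B
I = -22 (I = -15 - (2 + 5) = -15 - 1*7 = -15 - 7 = -22)
I**2 = (-22)**2 = 484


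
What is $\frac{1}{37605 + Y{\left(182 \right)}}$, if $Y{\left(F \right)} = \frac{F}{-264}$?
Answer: $\frac{132}{4963769} \approx 2.6593 \cdot 10^{-5}$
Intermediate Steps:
$Y{\left(F \right)} = - \frac{F}{264}$ ($Y{\left(F \right)} = F \left(- \frac{1}{264}\right) = - \frac{F}{264}$)
$\frac{1}{37605 + Y{\left(182 \right)}} = \frac{1}{37605 - \frac{91}{132}} = \frac{1}{\frac{4963769}{132}} = \frac{132}{4963769}$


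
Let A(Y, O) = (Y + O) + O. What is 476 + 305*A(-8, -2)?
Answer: -3184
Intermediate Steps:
A(Y, O) = Y + 2*O (A(Y, O) = (O + Y) + O = Y + 2*O)
476 + 305*A(-8, -2) = 476 + 305*(-8 + 2*(-2)) = 476 + 305*(-8 - 4) = 476 + 305*(-12) = 476 - 3660 = -3184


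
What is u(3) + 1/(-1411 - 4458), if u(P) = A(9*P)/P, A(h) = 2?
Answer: 11735/17607 ≈ 0.66650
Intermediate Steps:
u(P) = 2/P
u(3) + 1/(-1411 - 4458) = 2/3 + 1/(-1411 - 4458) = 2*(⅓) + 1/(-5869) = ⅔ - 1/5869 = 11735/17607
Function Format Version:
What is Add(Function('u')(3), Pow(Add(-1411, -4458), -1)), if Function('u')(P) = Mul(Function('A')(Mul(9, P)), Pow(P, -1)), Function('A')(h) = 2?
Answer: Rational(11735, 17607) ≈ 0.66650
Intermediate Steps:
Function('u')(P) = Mul(2, Pow(P, -1))
Add(Function('u')(3), Pow(Add(-1411, -4458), -1)) = Add(Mul(2, Pow(3, -1)), Pow(Add(-1411, -4458), -1)) = Add(Mul(2, Rational(1, 3)), Pow(-5869, -1)) = Add(Rational(2, 3), Rational(-1, 5869)) = Rational(11735, 17607)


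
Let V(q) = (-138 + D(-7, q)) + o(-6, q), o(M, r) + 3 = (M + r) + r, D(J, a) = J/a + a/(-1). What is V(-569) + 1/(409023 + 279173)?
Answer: -280368985243/391583524 ≈ -715.99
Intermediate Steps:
D(J, a) = -a + J/a (D(J, a) = J/a + a*(-1) = J/a - a = -a + J/a)
o(M, r) = -3 + M + 2*r (o(M, r) = -3 + ((M + r) + r) = -3 + (M + 2*r) = -3 + M + 2*r)
V(q) = -147 + q - 7/q (V(q) = (-138 + (-q - 7/q)) + (-3 - 6 + 2*q) = (-138 - q - 7/q) + (-9 + 2*q) = -147 + q - 7/q)
V(-569) + 1/(409023 + 279173) = (-147 - 569 - 7/(-569)) + 1/(409023 + 279173) = (-147 - 569 - 7*(-1/569)) + 1/688196 = (-147 - 569 + 7/569) + 1/688196 = -407397/569 + 1/688196 = -280368985243/391583524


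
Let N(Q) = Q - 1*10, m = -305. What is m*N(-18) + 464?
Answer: 9004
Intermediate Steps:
N(Q) = -10 + Q (N(Q) = Q - 10 = -10 + Q)
m*N(-18) + 464 = -305*(-10 - 18) + 464 = -305*(-28) + 464 = 8540 + 464 = 9004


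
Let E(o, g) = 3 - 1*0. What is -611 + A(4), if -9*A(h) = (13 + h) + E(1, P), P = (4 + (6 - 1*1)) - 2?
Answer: -5519/9 ≈ -613.22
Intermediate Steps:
P = 7 (P = (4 + (6 - 1)) - 2 = (4 + 5) - 2 = 9 - 2 = 7)
E(o, g) = 3 (E(o, g) = 3 + 0 = 3)
A(h) = -16/9 - h/9 (A(h) = -((13 + h) + 3)/9 = -(16 + h)/9 = -16/9 - h/9)
-611 + A(4) = -611 + (-16/9 - 1/9*4) = -611 + (-16/9 - 4/9) = -611 - 20/9 = -5519/9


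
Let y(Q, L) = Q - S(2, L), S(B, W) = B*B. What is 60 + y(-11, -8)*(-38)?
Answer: 630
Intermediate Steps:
S(B, W) = B²
y(Q, L) = -4 + Q (y(Q, L) = Q - 1*2² = Q - 1*4 = Q - 4 = -4 + Q)
60 + y(-11, -8)*(-38) = 60 + (-4 - 11)*(-38) = 60 - 15*(-38) = 60 + 570 = 630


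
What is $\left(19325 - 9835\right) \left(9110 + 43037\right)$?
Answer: $494875030$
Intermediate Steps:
$\left(19325 - 9835\right) \left(9110 + 43037\right) = \left(19325 + \left(-21087 + 11252\right)\right) 52147 = \left(19325 - 9835\right) 52147 = 9490 \cdot 52147 = 494875030$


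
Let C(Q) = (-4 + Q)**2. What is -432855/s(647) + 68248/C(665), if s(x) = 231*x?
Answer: -59641099373/21766967299 ≈ -2.7400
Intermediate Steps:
-432855/s(647) + 68248/C(665) = -432855/(231*647) + 68248/((-4 + 665)**2) = -432855/149457 + 68248/(661**2) = -432855*1/149457 + 68248/436921 = -144285/49819 + 68248*(1/436921) = -144285/49819 + 68248/436921 = -59641099373/21766967299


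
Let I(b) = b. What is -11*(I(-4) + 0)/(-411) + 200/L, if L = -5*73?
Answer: -19652/30003 ≈ -0.65500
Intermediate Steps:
L = -365
-11*(I(-4) + 0)/(-411) + 200/L = -11*(-4 + 0)/(-411) + 200/(-365) = -11*(-4)*(-1/411) + 200*(-1/365) = 44*(-1/411) - 40/73 = -44/411 - 40/73 = -19652/30003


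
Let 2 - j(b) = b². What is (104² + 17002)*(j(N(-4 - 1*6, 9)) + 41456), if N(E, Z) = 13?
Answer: 1148577402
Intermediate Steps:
j(b) = 2 - b²
(104² + 17002)*(j(N(-4 - 1*6, 9)) + 41456) = (104² + 17002)*((2 - 1*13²) + 41456) = (10816 + 17002)*((2 - 1*169) + 41456) = 27818*((2 - 169) + 41456) = 27818*(-167 + 41456) = 27818*41289 = 1148577402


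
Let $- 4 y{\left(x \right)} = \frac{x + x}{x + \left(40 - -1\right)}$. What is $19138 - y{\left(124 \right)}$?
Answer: $\frac{3157832}{165} \approx 19138.0$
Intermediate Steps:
$y{\left(x \right)} = - \frac{x}{2 \left(41 + x\right)}$ ($y{\left(x \right)} = - \frac{\left(x + x\right) \frac{1}{x + \left(40 - -1\right)}}{4} = - \frac{2 x \frac{1}{x + \left(40 + 1\right)}}{4} = - \frac{2 x \frac{1}{x + 41}}{4} = - \frac{2 x \frac{1}{41 + x}}{4} = - \frac{x}{2 \left(41 + x\right)}$)
$19138 - y{\left(124 \right)} = 19138 - \left(-1\right) 124 \frac{1}{82 + 2 \cdot 124} = 19138 - \left(-1\right) 124 \frac{1}{82 + 248} = 19138 - \left(-1\right) 124 \cdot \frac{1}{330} = 19138 - - \frac{62}{165} = 19138 + \frac{62}{165} = \frac{3157832}{165}$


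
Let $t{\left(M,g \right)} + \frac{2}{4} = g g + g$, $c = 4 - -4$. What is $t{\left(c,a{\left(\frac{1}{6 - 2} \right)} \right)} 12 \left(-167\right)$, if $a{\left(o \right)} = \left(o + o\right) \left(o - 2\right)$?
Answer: $\frac{19539}{16} \approx 1221.2$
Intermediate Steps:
$c = 8$ ($c = 4 + 4 = 8$)
$a{\left(o \right)} = 2 o \left(-2 + o\right)$
$t{\left(M,g \right)} = - \frac{1}{2} + g + g^{2}$ ($t{\left(M,g \right)} = - \frac{1}{2} + \left(g g + g\right) = - \frac{1}{2} + \left(g^{2} + g\right) = - \frac{1}{2} + \left(g + g^{2}\right) = - \frac{1}{2} + g + g^{2}$)
$t{\left(c,a{\left(\frac{1}{6 - 2} \right)} \right)} 12 \left(-167\right) = \left(- \frac{1}{2} + \frac{2 \left(-2 + \frac{1}{6 - 2}\right)}{6 - 2} + \left(\frac{2 \left(-2 + \frac{1}{6 - 2}\right)}{6 - 2}\right)^{2}\right) 12 \left(-167\right) = \left(- \frac{1}{2} + \frac{2 \left(-2 + \frac{1}{4}\right)}{4} + \left(\frac{2 \left(-2 + \frac{1}{4}\right)}{4}\right)^{2}\right) 12 \left(-167\right) = \left(- \frac{1}{2} + 2 \cdot \frac{1}{4} \left(-2 + \frac{1}{4}\right) + \left(2 \cdot \frac{1}{4} \left(-2 + \frac{1}{4}\right)\right)^{2}\right) 12 \left(-167\right) = \left(- \frac{1}{2} + 2 \cdot \frac{1}{4} \left(- \frac{7}{4}\right) + \left(2 \cdot \frac{1}{4} \left(- \frac{7}{4}\right)\right)^{2}\right) 12 \left(-167\right) = \left(- \frac{1}{2} - \frac{7}{8} + \left(- \frac{7}{8}\right)^{2}\right) 12 \left(-167\right) = \left(- \frac{1}{2} - \frac{7}{8} + \frac{49}{64}\right) 12 \left(-167\right) = \left(- \frac{39}{64}\right) 12 \left(-167\right) = \left(- \frac{117}{16}\right) \left(-167\right) = \frac{19539}{16}$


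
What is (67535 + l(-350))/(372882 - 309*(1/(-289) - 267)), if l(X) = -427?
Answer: 9697106/65803287 ≈ 0.14737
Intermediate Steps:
(67535 + l(-350))/(372882 - 309*(1/(-289) - 267)) = (67535 - 427)/(372882 - 309*(1/(-289) - 267)) = 67108/(372882 - 309*(-1/289 - 267)) = 67108/(372882 - 309*(-77164/289)) = 67108/(372882 + 23843676/289) = 67108/(131606574/289) = 67108*(289/131606574) = 9697106/65803287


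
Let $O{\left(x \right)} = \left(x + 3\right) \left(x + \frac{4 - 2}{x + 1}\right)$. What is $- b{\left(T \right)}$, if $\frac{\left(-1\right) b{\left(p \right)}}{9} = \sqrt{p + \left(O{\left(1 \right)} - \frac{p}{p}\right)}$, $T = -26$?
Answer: $9 i \sqrt{19} \approx 39.23 i$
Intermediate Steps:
$O{\left(x \right)} = \left(3 + x\right) \left(x + \frac{2}{1 + x}\right)$
$b{\left(p \right)} = - 9 \sqrt{7 + p}$ ($b{\left(p \right)} = - 9 \sqrt{p + \left(\frac{6 + 1^{3} + 4 \cdot 1^{2} + 5 \cdot 1}{1 + 1} - \frac{p}{p}\right)} = - 9 \sqrt{p - \left(1 - \frac{6 + 1 + 4 \cdot 1 + 5}{2}\right)} = - 9 \sqrt{p - \left(1 - \frac{6 + 1 + 4 + 5}{2}\right)} = - 9 \sqrt{p + \left(\frac{1}{2} \cdot 16 - 1\right)} = - 9 \sqrt{p + \left(8 - 1\right)} = - 9 \sqrt{p + 7} = - 9 \sqrt{7 + p}$)
$- b{\left(T \right)} = - \left(-9\right) \sqrt{7 - 26} = - \left(-9\right) \sqrt{-19} = - \left(-9\right) i \sqrt{19} = 9 i \sqrt{19}$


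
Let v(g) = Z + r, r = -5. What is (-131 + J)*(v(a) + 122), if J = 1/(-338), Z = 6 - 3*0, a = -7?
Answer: -5446317/338 ≈ -16113.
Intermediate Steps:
Z = 6 (Z = 6 + 0 = 6)
v(g) = 1 (v(g) = 6 - 5 = 1)
J = -1/338 ≈ -0.0029586
(-131 + J)*(v(a) + 122) = (-131 - 1/338)*(1 + 122) = -44279/338*123 = -5446317/338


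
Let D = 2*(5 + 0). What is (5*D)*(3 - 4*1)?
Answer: -50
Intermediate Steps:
D = 10 (D = 2*5 = 10)
(5*D)*(3 - 4*1) = (5*10)*(3 - 4*1) = 50*(3 - 4) = 50*(-1) = -50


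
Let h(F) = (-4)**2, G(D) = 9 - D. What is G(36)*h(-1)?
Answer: -432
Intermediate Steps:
h(F) = 16
G(36)*h(-1) = (9 - 1*36)*16 = (9 - 36)*16 = -27*16 = -432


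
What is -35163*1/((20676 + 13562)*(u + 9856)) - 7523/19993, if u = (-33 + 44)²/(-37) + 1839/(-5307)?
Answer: -166146270317299139/441425284757684692 ≈ -0.37639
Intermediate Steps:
u = -236730/65453 (u = 11²*(-1/37) + 1839*(-1/5307) = 121*(-1/37) - 613/1769 = -121/37 - 613/1769 = -236730/65453 ≈ -3.6168)
-35163*1/((20676 + 13562)*(u + 9856)) - 7523/19993 = -35163*1/((20676 + 13562)*(-236730/65453 + 9856)) - 7523/19993 = -35163/((644868038/65453)*34238) - 7523*1/19993 = -35163/22078991885044/65453 - 7523/19993 = -35163*65453/22078991885044 - 7523/19993 = -2301523839/22078991885044 - 7523/19993 = -166146270317299139/441425284757684692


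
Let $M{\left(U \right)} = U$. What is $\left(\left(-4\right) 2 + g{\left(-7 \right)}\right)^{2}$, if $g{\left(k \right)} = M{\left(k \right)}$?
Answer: $225$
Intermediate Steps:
$g{\left(k \right)} = k$
$\left(\left(-4\right) 2 + g{\left(-7 \right)}\right)^{2} = \left(\left(-4\right) 2 - 7\right)^{2} = \left(-8 - 7\right)^{2} = \left(-15\right)^{2} = 225$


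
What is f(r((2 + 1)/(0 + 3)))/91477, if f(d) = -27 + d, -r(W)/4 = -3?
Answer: -15/91477 ≈ -0.00016398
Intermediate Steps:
r(W) = 12 (r(W) = -4*(-3) = 12)
f(r((2 + 1)/(0 + 3)))/91477 = (-27 + 12)/91477 = -15*1/91477 = -15/91477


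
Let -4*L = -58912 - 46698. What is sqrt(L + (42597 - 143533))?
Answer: 3*I*sqrt(33126)/2 ≈ 273.01*I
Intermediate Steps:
L = 52805/2 (L = -(-58912 - 46698)/4 = -1/4*(-105610) = 52805/2 ≈ 26403.)
sqrt(L + (42597 - 143533)) = sqrt(52805/2 + (42597 - 143533)) = sqrt(52805/2 - 100936) = sqrt(-149067/2) = 3*I*sqrt(33126)/2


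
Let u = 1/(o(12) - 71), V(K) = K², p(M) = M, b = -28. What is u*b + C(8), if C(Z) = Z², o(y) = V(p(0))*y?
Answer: 4572/71 ≈ 64.394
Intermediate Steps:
o(y) = 0 (o(y) = 0²*y = 0*y = 0)
u = -1/71 (u = 1/(0 - 71) = 1/(-71) = -1/71 ≈ -0.014085)
u*b + C(8) = -1/71*(-28) + 8² = 28/71 + 64 = 4572/71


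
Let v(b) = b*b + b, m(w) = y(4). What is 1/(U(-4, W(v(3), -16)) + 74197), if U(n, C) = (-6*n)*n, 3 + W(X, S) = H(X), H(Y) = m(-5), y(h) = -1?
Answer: 1/74101 ≈ 1.3495e-5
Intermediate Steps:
m(w) = -1
v(b) = b + b² (v(b) = b² + b = b + b²)
H(Y) = -1
W(X, S) = -4 (W(X, S) = -3 - 1 = -4)
U(n, C) = -6*n²
1/(U(-4, W(v(3), -16)) + 74197) = 1/(-6*(-4)² + 74197) = 1/(-6*16 + 74197) = 1/(-96 + 74197) = 1/74101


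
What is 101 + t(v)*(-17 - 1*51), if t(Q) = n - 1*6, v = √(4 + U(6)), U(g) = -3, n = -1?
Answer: 577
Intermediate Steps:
v = 1 (v = √(4 - 3) = √1 = 1)
t(Q) = -7 (t(Q) = -1 - 1*6 = -1 - 6 = -7)
101 + t(v)*(-17 - 1*51) = 101 - 7*(-17 - 1*51) = 101 - 7*(-17 - 51) = 101 - 7*(-68) = 101 + 476 = 577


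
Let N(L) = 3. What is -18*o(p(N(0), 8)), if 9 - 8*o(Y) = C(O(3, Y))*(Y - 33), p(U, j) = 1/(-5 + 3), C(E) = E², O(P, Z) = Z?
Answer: -1251/32 ≈ -39.094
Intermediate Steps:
p(U, j) = -½ (p(U, j) = 1/(-2) = -½)
o(Y) = 9/8 - Y²*(-33 + Y)/8 (o(Y) = 9/8 - Y²*(Y - 33)/8 = 9/8 - Y²*(-33 + Y)/8)
-18*o(p(N(0), 8)) = -18*(9/8 - (-½)³/8 + 33*(-½)²/8) = -18*(9/8 - ⅛*(-⅛) + (33/8)*(¼)) = -18*(9/8 + 1/64 + 33/32) = -18*139/64 = -1251/32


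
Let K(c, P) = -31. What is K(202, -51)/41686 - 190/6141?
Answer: -8110711/255993726 ≈ -0.031683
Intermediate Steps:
K(202, -51)/41686 - 190/6141 = -31/41686 - 190/6141 = -8110711/255993726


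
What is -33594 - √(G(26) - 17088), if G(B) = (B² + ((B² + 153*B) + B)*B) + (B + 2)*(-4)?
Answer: -33594 - 6*√2921 ≈ -33918.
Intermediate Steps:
G(B) = -8 + B² - 4*B + B*(B² + 154*B) (G(B) = (B² + (B² + 154*B)*B) + (2 + B)*(-4) = (B² + B*(B² + 154*B)) + (-8 - 4*B) = -8 + B² - 4*B + B*(B² + 154*B))
-33594 - √(G(26) - 17088) = -33594 - √((-8 + 26³ - 4*26 + 155*26²) - 17088) = -33594 - √((-8 + 17576 - 104 + 155*676) - 17088) = -33594 - √((-8 + 17576 - 104 + 104780) - 17088) = -33594 - √(122244 - 17088) = -33594 - √105156 = -33594 - 6*√2921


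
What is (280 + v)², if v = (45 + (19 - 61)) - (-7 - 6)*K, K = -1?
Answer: 72900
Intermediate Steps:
v = -10 (v = (45 + (19 - 61)) - (-7 - 6)*(-1) = (45 - 42) - (-13)*(-1) = 3 - 1*13 = 3 - 13 = -10)
(280 + v)² = (280 - 10)² = 270² = 72900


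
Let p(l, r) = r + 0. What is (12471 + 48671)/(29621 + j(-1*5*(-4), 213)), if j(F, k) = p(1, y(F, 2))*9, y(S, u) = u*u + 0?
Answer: 61142/29657 ≈ 2.0616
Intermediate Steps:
y(S, u) = u**2 (y(S, u) = u**2 + 0 = u**2)
p(l, r) = r
j(F, k) = 36 (j(F, k) = 2**2*9 = 4*9 = 36)
(12471 + 48671)/(29621 + j(-1*5*(-4), 213)) = (12471 + 48671)/(29621 + 36) = 61142/29657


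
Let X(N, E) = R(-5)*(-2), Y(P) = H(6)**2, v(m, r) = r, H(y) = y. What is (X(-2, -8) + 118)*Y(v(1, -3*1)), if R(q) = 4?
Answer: 3960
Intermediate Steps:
Y(P) = 36 (Y(P) = 6**2 = 36)
X(N, E) = -8 (X(N, E) = 4*(-2) = -8)
(X(-2, -8) + 118)*Y(v(1, -3*1)) = (-8 + 118)*36 = 110*36 = 3960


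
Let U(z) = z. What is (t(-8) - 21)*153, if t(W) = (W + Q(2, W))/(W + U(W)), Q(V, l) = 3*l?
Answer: -2907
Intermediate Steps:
t(W) = 2 (t(W) = (W + 3*W)/(W + W) = (4*W)/((2*W)) = (4*W)*(1/(2*W)) = 2)
(t(-8) - 21)*153 = (2 - 21)*153 = -19*153 = -2907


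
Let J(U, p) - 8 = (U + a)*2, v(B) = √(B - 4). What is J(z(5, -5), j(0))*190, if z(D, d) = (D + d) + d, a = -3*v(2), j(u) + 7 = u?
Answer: -380 - 1140*I*√2 ≈ -380.0 - 1612.2*I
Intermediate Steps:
v(B) = √(-4 + B)
j(u) = -7 + u
a = -3*I*√2 (a = -3*√(-4 + 2) = -3*I*√2 ≈ -4.2426*I)
z(D, d) = D + 2*d
J(U, p) = 8 + 2*U - 6*I*√2 (J(U, p) = 8 + (U - 3*I*√2)*2 = 8 + (2*U - 6*I*√2) = 8 + 2*U - 6*I*√2)
J(z(5, -5), j(0))*190 = (8 + 2*(5 + 2*(-5)) - 6*I*√2)*190 = (8 + 2*(5 - 10) - 6*I*√2)*190 = (8 + 2*(-5) - 6*I*√2)*190 = (8 - 10 - 6*I*√2)*190 = (-2 - 6*I*√2)*190 = -380 - 1140*I*√2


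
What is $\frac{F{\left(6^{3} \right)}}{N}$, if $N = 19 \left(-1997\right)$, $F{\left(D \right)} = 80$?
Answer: $- \frac{80}{37943} \approx -0.0021084$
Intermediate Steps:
$N = -37943$
$\frac{F{\left(6^{3} \right)}}{N} = \frac{80}{-37943} = 80 \left(- \frac{1}{37943}\right) = - \frac{80}{37943}$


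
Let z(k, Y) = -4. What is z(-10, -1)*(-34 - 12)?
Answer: 184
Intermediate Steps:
z(-10, -1)*(-34 - 12) = -4*(-34 - 12) = -4*(-46) = 184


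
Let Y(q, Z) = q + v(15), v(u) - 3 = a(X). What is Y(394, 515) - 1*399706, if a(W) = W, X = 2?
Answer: -399307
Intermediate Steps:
v(u) = 5 (v(u) = 3 + 2 = 5)
Y(q, Z) = 5 + q (Y(q, Z) = q + 5 = 5 + q)
Y(394, 515) - 1*399706 = (5 + 394) - 1*399706 = 399 - 399706 = -399307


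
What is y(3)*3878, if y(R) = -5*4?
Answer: -77560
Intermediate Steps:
y(R) = -20
y(3)*3878 = -20*3878 = -77560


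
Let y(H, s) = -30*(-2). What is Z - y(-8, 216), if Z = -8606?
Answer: -8666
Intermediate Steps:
y(H, s) = 60
Z - y(-8, 216) = -8606 - 1*60 = -8606 - 60 = -8666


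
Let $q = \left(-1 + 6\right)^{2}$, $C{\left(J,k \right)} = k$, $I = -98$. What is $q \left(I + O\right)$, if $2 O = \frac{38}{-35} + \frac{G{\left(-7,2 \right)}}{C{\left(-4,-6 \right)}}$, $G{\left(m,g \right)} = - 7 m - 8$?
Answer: $- \frac{214115}{84} \approx -2549.0$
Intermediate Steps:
$G{\left(m,g \right)} = -8 - 7 m$
$O = - \frac{1663}{420}$ ($O = \frac{\frac{38}{-35} + \frac{-8 - -49}{-6}}{2} = \frac{38 \left(- \frac{1}{35}\right) + \left(-8 + 49\right) \left(- \frac{1}{6}\right)}{2} = \frac{- \frac{38}{35} + 41 \left(- \frac{1}{6}\right)}{2} = \frac{- \frac{38}{35} - \frac{41}{6}}{2} = \frac{1}{2} \left(- \frac{1663}{210}\right) = - \frac{1663}{420} \approx -3.9595$)
$q = 25$ ($q = 5^{2} = 25$)
$q \left(I + O\right) = 25 \left(-98 - \frac{1663}{420}\right) = 25 \left(- \frac{42823}{420}\right) = - \frac{214115}{84}$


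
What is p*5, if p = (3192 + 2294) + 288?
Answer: 28870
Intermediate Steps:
p = 5774 (p = 5486 + 288 = 5774)
p*5 = 5774*5 = 28870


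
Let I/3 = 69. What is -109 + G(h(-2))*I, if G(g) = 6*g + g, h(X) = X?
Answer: -3007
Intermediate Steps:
G(g) = 7*g
I = 207 (I = 3*69 = 207)
-109 + G(h(-2))*I = -109 + (7*(-2))*207 = -109 - 14*207 = -109 - 2898 = -3007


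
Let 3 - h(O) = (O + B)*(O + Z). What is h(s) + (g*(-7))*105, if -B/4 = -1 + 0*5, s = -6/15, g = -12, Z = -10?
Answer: 221511/25 ≈ 8860.4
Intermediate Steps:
s = -2/5 (s = -6*1/15 = -2/5 ≈ -0.40000)
B = 4 (B = -4*(-1 + 0*5) = -4*(-1 + 0) = -4*(-1) = 4)
h(O) = 3 - (-10 + O)*(4 + O) (h(O) = 3 - (O + 4)*(O - 10) = 3 - (4 + O)*(-10 + O) = 3 - (-10 + O)*(4 + O))
h(s) + (g*(-7))*105 = (43 - (-2/5)**2 + 6*(-2/5)) - 12*(-7)*105 = (43 - 1*4/25 - 12/5) + 84*105 = (43 - 4/25 - 12/5) + 8820 = 1011/25 + 8820 = 221511/25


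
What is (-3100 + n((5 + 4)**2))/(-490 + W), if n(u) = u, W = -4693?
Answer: 3019/5183 ≈ 0.58248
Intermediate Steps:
(-3100 + n((5 + 4)**2))/(-490 + W) = (-3100 + (5 + 4)**2)/(-490 - 4693) = (-3100 + 9**2)/(-5183) = (-3100 + 81)*(-1/5183) = -3019*(-1/5183) = 3019/5183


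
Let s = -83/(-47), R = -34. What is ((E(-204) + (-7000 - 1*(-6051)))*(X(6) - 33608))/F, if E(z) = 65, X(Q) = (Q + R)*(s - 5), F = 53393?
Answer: 1392582880/2509471 ≈ 554.93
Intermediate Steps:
s = 83/47 (s = -83*(-1/47) = 83/47 ≈ 1.7660)
X(Q) = 5168/47 - 152*Q/47 (X(Q) = (Q - 34)*(83/47 - 5) = (-34 + Q)*(-152/47) = 5168/47 - 152*Q/47)
((E(-204) + (-7000 - 1*(-6051)))*(X(6) - 33608))/F = ((65 + (-7000 - 1*(-6051)))*((5168/47 - 152/47*6) - 33608))/53393 = ((65 + (-7000 + 6051))*((5168/47 - 912/47) - 33608))*(1/53393) = ((65 - 949)*(4256/47 - 33608))*(1/53393) = -884*(-1575320/47)*(1/53393) = (1392582880/47)*(1/53393) = 1392582880/2509471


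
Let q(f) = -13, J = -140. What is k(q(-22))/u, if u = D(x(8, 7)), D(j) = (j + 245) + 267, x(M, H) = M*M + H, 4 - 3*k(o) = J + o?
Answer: 157/1749 ≈ 0.089766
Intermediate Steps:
k(o) = 48 - o/3 (k(o) = 4/3 - (-140 + o)/3 = 4/3 + (140/3 - o/3) = 48 - o/3)
x(M, H) = H + M**2 (x(M, H) = M**2 + H = H + M**2)
D(j) = 512 + j (D(j) = (245 + j) + 267 = 512 + j)
u = 583 (u = 512 + (7 + 8**2) = 512 + (7 + 64) = 512 + 71 = 583)
k(q(-22))/u = (48 - 1/3*(-13))/583 = (48 + 13/3)*(1/583) = (157/3)*(1/583) = 157/1749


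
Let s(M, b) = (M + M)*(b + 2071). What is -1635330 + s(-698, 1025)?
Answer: -5957346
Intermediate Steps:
s(M, b) = 2*M*(2071 + b) (s(M, b) = (2*M)*(2071 + b) = 2*M*(2071 + b))
-1635330 + s(-698, 1025) = -1635330 + 2*(-698)*(2071 + 1025) = -1635330 + 2*(-698)*3096 = -1635330 - 4322016 = -5957346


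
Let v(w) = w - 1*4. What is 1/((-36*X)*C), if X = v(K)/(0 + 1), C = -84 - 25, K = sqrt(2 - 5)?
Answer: -1/18639 - I*sqrt(3)/74556 ≈ -5.3651e-5 - 2.3232e-5*I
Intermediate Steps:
K = I*sqrt(3) (K = sqrt(-3) = I*sqrt(3) ≈ 1.732*I)
C = -109
v(w) = -4 + w (v(w) = w - 4 = -4 + w)
X = -4 + I*sqrt(3) (X = (-4 + I*sqrt(3))/(0 + 1) = (-4 + I*sqrt(3))/1 = (-4 + I*sqrt(3))*1 = -4 + I*sqrt(3) ≈ -4.0 + 1.732*I)
1/((-36*X)*C) = 1/(-36*(-4 + I*sqrt(3))*(-109)) = 1/((144 - 36*I*sqrt(3))*(-109)) = 1/(-15696 + 3924*I*sqrt(3))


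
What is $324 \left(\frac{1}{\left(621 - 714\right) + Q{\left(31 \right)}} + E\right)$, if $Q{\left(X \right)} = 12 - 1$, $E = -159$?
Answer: $- \frac{2112318}{41} \approx -51520.0$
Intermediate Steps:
$Q{\left(X \right)} = 11$
$324 \left(\frac{1}{\left(621 - 714\right) + Q{\left(31 \right)}} + E\right) = 324 \left(\frac{1}{\left(621 - 714\right) + 11} - 159\right) = 324 \left(\frac{1}{-93 + 11} - 159\right) = 324 \left(\frac{1}{-82} - 159\right) = 324 \left(- \frac{1}{82} - 159\right) = 324 \left(- \frac{13039}{82}\right) = - \frac{2112318}{41}$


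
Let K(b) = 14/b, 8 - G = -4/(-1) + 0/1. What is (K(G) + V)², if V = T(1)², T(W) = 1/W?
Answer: 81/4 ≈ 20.250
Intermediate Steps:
G = 4 (G = 8 - (-4/(-1) + 0/1) = 8 - (-4*(-1) + 0*1) = 8 - (4 + 0) = 8 - 1*4 = 8 - 4 = 4)
V = 1 (V = (1/1)² = 1² = 1)
(K(G) + V)² = (14/4 + 1)² = (14*(¼) + 1)² = (7/2 + 1)² = (9/2)² = 81/4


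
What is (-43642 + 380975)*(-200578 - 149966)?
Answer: -118250059152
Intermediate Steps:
(-43642 + 380975)*(-200578 - 149966) = 337333*(-350544) = -118250059152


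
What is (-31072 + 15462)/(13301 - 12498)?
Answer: -15610/803 ≈ -19.440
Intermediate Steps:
(-31072 + 15462)/(13301 - 12498) = -15610/803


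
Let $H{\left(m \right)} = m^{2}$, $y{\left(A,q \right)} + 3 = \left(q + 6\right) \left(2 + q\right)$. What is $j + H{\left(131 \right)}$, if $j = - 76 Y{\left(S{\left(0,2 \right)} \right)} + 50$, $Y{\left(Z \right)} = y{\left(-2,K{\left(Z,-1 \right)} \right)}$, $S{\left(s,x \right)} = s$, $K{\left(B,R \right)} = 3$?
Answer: $14019$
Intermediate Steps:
$y{\left(A,q \right)} = -3 + \left(2 + q\right) \left(6 + q\right)$ ($y{\left(A,q \right)} = -3 + \left(q + 6\right) \left(2 + q\right) = -3 + \left(6 + q\right) \left(2 + q\right) = -3 + \left(2 + q\right) \left(6 + q\right)$)
$Y{\left(Z \right)} = 42$ ($Y{\left(Z \right)} = 9 + 3^{2} + 8 \cdot 3 = 9 + 9 + 24 = 42$)
$j = -3142$ ($j = \left(-76\right) 42 + 50 = -3192 + 50 = -3142$)
$j + H{\left(131 \right)} = -3142 + 131^{2} = -3142 + 17161 = 14019$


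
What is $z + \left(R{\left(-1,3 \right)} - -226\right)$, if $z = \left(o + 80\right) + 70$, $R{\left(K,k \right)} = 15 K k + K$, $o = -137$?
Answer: $193$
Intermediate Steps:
$R{\left(K,k \right)} = K + 15 K k$ ($R{\left(K,k \right)} = 15 K k + K = K + 15 K k$)
$z = 13$ ($z = \left(-137 + 80\right) + 70 = -57 + 70 = 13$)
$z + \left(R{\left(-1,3 \right)} - -226\right) = 13 - \left(-225 + 45\right) = 13 + \left(- (1 + 45) + 226\right) = 13 + \left(\left(-1\right) 46 + 226\right) = 13 + \left(-46 + 226\right) = 13 + 180 = 193$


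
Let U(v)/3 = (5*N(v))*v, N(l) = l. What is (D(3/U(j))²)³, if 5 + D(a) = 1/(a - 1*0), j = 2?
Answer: 11390625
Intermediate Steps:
U(v) = 15*v² (U(v) = 3*((5*v)*v) = 3*(5*v²) = 15*v²)
D(a) = -5 + 1/a (D(a) = -5 + 1/(a - 1*0) = -5 + 1/(a + 0) = -5 + 1/a)
(D(3/U(j))²)³ = ((-5 + 1/(3/((15*2²))))²)³ = ((-5 + 1/(3/((15*4))))²)³ = ((-5 + 1/(3/60))²)³ = ((-5 + 1/(3*(1/60)))²)³ = ((-5 + 1/(1/20))²)³ = ((-5 + 20)²)³ = (15²)³ = 225³ = 11390625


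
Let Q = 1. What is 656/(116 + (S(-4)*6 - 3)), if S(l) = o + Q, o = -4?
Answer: 656/95 ≈ 6.9053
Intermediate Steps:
S(l) = -3 (S(l) = -4 + 1 = -3)
656/(116 + (S(-4)*6 - 3)) = 656/(116 + (-3*6 - 3)) = 656/(116 + (-18 - 3)) = 656/(116 - 21) = 656/95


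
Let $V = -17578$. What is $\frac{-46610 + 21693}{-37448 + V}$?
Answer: $\frac{24917}{55026} \approx 0.45282$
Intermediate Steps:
$\frac{-46610 + 21693}{-37448 + V} = \frac{-46610 + 21693}{-37448 - 17578} = - \frac{24917}{-55026} = \left(-24917\right) \left(- \frac{1}{55026}\right) = \frac{24917}{55026}$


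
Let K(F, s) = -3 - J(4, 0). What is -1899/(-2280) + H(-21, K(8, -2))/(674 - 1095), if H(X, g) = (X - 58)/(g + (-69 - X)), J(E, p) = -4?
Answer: 12465131/15038120 ≈ 0.82890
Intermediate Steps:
K(F, s) = 1 (K(F, s) = -3 - 1*(-4) = -3 + 4 = 1)
H(X, g) = (-58 + X)/(-69 + g - X)
-1899/(-2280) + H(-21, K(8, -2))/(674 - 1095) = -1899/(-2280) + ((58 - 1*(-21))/(69 - 21 - 1*1))/(674 - 1095) = -1899*(-1/2280) + ((58 + 21)/(69 - 21 - 1))/(-421) = 633/760 + (79/47)*(-1/421) = 633/760 - 79/19787 = 12465131/15038120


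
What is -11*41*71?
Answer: -32021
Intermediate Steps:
-11*41*71 = -451*71 = -32021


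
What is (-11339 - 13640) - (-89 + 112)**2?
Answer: -25508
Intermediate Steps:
(-11339 - 13640) - (-89 + 112)**2 = -24979 - 1*23**2 = -24979 - 1*529 = -24979 - 529 = -25508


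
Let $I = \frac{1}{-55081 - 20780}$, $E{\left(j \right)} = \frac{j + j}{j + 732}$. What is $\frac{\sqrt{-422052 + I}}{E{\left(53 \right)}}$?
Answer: $\frac{785 i \sqrt{269873710209617}}{2680422} \approx 4811.1 i$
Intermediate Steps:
$E{\left(j \right)} = \frac{2 j}{732 + j}$
$I = - \frac{1}{75861}$ ($I = \frac{1}{-75861} = - \frac{1}{75861} \approx -1.3182 \cdot 10^{-5}$)
$\frac{\sqrt{-422052 + I}}{E{\left(53 \right)}} = \frac{\sqrt{-422052 - \frac{1}{75861}}}{2 \cdot 53 \frac{1}{732 + 53}} = \frac{\sqrt{- \frac{32017286773}{75861}}}{2 \cdot 53 \cdot \frac{1}{785}} = \frac{\frac{1}{25287} i \sqrt{269873710209617}}{2 \cdot 53 \cdot \frac{1}{785}} = \frac{\frac{1}{25287} i \sqrt{269873710209617}}{\frac{106}{785}} = \frac{i \sqrt{269873710209617}}{25287} \cdot \frac{785}{106} = \frac{785 i \sqrt{269873710209617}}{2680422}$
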